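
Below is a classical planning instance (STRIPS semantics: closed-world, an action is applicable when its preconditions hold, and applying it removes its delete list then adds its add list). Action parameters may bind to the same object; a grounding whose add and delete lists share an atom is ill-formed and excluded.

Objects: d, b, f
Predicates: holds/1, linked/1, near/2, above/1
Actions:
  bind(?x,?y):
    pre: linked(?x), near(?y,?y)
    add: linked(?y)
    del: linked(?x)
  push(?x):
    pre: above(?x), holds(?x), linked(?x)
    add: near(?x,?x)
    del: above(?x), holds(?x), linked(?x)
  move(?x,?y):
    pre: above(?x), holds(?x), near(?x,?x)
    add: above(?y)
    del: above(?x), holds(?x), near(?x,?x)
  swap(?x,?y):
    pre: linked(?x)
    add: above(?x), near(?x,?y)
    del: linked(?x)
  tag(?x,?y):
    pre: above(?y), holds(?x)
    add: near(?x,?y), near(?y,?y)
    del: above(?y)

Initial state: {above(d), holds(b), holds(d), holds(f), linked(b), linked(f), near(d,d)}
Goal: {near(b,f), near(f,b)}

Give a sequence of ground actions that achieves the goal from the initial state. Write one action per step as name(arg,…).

swap(b,f); swap(f,b)

1. swap(b,f)  →  {above(b), above(d), holds(b), holds(d), holds(f), linked(f), near(b,f), near(d,d)}
2. swap(f,b)  →  {above(b), above(d), above(f), holds(b), holds(d), holds(f), near(b,f), near(d,d), near(f,b)}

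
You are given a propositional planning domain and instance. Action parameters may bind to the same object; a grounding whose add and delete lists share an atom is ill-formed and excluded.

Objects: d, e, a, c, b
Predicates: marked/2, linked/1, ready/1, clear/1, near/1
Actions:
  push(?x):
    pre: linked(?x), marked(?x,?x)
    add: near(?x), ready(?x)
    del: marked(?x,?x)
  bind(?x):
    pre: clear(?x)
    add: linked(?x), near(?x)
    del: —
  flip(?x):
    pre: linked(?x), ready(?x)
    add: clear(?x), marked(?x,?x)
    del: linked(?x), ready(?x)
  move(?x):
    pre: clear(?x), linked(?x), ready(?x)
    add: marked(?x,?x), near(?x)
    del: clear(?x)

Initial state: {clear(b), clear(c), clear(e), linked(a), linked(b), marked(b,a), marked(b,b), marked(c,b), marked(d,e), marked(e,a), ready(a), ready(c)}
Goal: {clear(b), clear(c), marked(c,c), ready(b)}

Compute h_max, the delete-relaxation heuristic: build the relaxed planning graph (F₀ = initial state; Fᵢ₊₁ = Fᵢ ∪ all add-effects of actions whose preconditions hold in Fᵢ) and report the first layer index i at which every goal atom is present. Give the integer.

2

F0 = init (12 atoms)
F1 = F0 ∪ {clear(a), linked(c), linked(e), marked(a,a), near(b), near(c), near(e), ready(b)}  (20 atoms)
F2 = F1 ∪ {marked(c,c), near(a)}  (22 atoms)
goal ⊆ F2  ⇒  h_max = 2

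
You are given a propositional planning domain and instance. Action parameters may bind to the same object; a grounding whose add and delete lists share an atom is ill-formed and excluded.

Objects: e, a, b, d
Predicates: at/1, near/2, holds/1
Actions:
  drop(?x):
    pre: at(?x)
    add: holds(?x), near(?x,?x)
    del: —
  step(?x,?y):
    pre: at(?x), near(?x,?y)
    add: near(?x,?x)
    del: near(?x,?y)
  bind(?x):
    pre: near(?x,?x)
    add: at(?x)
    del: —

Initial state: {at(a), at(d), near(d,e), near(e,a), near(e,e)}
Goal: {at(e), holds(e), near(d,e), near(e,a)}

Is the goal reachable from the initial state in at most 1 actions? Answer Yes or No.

1. bind(e)  →  {at(a), at(d), at(e), near(d,e), near(e,a), near(e,e)}
2. drop(e)  →  {at(a), at(d), at(e), holds(e), near(d,e), near(e,a), near(e,e)}
optimal plan length = 2; 2 > 1

No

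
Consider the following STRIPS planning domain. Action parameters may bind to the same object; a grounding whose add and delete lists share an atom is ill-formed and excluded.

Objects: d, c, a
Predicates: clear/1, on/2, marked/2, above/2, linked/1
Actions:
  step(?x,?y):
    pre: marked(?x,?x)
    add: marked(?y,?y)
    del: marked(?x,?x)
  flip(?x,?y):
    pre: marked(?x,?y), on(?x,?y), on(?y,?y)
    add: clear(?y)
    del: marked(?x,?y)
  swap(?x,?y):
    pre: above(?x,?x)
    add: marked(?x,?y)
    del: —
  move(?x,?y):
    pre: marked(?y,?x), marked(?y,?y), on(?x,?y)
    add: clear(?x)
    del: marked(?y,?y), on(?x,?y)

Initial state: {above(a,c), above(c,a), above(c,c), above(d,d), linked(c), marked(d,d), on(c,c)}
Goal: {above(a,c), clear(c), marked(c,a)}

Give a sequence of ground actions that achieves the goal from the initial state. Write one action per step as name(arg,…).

step(d,c); flip(c,c); swap(c,a)

1. step(d,c)  →  {above(a,c), above(c,a), above(c,c), above(d,d), linked(c), marked(c,c), on(c,c)}
2. flip(c,c)  →  {above(a,c), above(c,a), above(c,c), above(d,d), clear(c), linked(c), on(c,c)}
3. swap(c,a)  →  {above(a,c), above(c,a), above(c,c), above(d,d), clear(c), linked(c), marked(c,a), on(c,c)}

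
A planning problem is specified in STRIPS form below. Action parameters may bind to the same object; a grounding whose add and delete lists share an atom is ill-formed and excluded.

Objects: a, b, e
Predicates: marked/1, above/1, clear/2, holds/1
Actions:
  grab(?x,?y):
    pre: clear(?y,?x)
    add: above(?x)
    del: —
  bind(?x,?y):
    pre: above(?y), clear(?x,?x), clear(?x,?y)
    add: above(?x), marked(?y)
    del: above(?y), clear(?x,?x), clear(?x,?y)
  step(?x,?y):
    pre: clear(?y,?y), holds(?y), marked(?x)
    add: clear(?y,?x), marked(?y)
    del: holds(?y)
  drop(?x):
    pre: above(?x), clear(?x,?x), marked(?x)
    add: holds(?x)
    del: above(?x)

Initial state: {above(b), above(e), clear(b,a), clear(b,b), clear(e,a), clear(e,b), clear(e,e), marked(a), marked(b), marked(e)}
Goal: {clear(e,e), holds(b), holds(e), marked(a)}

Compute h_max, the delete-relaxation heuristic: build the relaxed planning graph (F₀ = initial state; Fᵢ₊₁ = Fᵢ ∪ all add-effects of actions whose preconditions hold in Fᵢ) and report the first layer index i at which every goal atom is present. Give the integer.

1

F0 = init (10 atoms)
F1 = F0 ∪ {above(a), holds(b), holds(e)}  (13 atoms)
goal ⊆ F1  ⇒  h_max = 1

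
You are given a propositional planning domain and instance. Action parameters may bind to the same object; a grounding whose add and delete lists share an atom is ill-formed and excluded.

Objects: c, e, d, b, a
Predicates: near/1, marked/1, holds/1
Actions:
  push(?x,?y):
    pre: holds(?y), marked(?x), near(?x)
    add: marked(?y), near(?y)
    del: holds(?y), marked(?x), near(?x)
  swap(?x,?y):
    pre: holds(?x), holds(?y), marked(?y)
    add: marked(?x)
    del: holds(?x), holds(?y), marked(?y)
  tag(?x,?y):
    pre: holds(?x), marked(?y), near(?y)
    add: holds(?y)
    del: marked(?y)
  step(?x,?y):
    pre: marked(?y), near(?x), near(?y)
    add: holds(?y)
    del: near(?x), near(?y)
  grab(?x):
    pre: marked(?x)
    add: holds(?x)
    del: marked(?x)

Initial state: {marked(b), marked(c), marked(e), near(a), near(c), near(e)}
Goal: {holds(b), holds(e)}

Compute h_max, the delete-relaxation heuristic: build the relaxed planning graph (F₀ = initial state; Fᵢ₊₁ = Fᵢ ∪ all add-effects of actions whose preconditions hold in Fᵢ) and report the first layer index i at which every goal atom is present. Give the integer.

F0 = init (6 atoms)
F1 = F0 ∪ {holds(b), holds(c), holds(e)}  (9 atoms)
goal ⊆ F1  ⇒  h_max = 1

1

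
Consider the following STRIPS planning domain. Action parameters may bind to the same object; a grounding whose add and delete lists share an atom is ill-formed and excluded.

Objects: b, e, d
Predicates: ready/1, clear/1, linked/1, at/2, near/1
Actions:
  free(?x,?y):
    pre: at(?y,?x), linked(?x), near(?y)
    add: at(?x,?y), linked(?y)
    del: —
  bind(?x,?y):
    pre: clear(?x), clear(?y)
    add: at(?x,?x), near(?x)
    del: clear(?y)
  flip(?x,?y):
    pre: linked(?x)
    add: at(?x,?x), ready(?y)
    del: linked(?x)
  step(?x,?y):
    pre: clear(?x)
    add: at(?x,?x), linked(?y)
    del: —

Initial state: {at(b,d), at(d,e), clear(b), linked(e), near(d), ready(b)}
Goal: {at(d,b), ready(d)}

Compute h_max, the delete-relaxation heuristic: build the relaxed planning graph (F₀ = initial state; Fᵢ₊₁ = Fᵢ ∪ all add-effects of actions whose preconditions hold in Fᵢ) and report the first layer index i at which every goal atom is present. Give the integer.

2

F0 = init (6 atoms)
F1 = F0 ∪ {at(b,b), at(e,d), at(e,e), linked(b), linked(d), near(b), ready(d), ready(e)}  (14 atoms)
F2 = F1 ∪ {at(d,b), at(d,d)}  (16 atoms)
goal ⊆ F2  ⇒  h_max = 2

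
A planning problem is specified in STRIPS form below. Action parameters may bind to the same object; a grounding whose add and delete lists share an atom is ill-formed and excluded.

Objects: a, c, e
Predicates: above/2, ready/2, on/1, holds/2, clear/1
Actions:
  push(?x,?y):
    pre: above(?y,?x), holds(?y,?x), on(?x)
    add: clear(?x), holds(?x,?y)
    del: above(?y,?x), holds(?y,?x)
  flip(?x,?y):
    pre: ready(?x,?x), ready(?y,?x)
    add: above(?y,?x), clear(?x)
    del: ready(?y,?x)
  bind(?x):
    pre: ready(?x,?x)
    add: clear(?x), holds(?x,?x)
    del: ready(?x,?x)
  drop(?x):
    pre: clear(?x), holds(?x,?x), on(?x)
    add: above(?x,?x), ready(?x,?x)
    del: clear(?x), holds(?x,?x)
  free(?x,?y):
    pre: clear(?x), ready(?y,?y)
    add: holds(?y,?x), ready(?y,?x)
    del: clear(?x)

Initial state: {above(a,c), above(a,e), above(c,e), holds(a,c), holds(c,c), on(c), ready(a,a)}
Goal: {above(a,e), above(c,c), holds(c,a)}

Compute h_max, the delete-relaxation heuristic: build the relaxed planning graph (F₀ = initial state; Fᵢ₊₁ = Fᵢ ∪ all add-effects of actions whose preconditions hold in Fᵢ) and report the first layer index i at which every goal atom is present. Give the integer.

2

F0 = init (7 atoms)
F1 = F0 ∪ {above(a,a), clear(a), clear(c), holds(a,a), holds(c,a)}  (12 atoms)
F2 = F1 ∪ {above(c,c), ready(a,c), ready(c,c)}  (15 atoms)
goal ⊆ F2  ⇒  h_max = 2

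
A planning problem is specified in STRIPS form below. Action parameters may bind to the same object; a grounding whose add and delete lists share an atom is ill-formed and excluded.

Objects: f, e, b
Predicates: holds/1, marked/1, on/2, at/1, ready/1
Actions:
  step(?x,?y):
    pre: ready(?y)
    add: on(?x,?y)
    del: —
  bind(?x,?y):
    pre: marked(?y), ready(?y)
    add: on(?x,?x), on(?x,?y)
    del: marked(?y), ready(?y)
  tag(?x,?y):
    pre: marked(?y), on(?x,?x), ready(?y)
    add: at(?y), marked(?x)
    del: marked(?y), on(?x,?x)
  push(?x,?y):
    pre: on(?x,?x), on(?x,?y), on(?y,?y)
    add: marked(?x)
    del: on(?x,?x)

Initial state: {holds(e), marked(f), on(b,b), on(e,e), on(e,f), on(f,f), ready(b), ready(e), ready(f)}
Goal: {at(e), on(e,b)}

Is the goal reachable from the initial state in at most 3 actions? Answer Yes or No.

1. step(e,b)  →  {holds(e), marked(f), on(b,b), on(e,b), on(e,e), on(e,f), on(f,f), ready(b), ready(e), ready(f)}
2. tag(e,f)  →  {at(f), holds(e), marked(e), on(b,b), on(e,b), on(e,f), on(f,f), ready(b), ready(e), ready(f)}
3. tag(f,e)  →  {at(e), at(f), holds(e), marked(f), on(b,b), on(e,b), on(e,f), ready(b), ready(e), ready(f)}
optimal plan length = 3; 3 ≤ 3

Yes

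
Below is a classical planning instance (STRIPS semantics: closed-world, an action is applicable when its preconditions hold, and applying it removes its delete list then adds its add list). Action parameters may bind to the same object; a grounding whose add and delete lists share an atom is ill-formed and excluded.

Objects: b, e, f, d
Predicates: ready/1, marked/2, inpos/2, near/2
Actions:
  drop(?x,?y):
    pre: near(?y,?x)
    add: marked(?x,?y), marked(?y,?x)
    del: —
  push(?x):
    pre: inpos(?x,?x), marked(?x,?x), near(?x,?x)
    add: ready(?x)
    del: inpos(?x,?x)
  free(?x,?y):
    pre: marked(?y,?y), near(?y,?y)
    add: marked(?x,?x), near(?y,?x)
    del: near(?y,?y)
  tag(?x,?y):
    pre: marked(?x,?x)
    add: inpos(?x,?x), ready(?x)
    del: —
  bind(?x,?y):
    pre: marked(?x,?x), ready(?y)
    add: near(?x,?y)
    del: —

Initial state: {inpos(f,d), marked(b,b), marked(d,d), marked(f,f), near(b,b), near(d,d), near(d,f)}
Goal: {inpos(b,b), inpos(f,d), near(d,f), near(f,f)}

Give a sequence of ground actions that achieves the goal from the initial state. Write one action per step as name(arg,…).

1. tag(b,b)  →  {inpos(b,b), inpos(f,d), marked(b,b), marked(d,d), marked(f,f), near(b,b), near(d,d), near(d,f), ready(b)}
2. tag(f,b)  →  {inpos(b,b), inpos(f,d), inpos(f,f), marked(b,b), marked(d,d), marked(f,f), near(b,b), near(d,d), near(d,f), ready(b), ready(f)}
3. bind(f,f)  →  {inpos(b,b), inpos(f,d), inpos(f,f), marked(b,b), marked(d,d), marked(f,f), near(b,b), near(d,d), near(d,f), near(f,f), ready(b), ready(f)}

tag(b,b); tag(f,b); bind(f,f)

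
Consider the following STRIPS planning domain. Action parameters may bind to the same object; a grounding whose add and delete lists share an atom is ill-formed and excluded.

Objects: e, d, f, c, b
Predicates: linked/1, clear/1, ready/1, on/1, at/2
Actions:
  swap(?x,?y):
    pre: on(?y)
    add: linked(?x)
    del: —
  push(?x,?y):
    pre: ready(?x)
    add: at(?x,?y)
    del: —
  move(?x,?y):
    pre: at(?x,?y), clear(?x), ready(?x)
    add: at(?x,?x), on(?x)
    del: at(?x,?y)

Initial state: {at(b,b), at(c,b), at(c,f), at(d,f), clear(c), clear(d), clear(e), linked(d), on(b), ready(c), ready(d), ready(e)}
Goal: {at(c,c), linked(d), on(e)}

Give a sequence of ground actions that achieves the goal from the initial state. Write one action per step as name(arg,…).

push(e,d); push(c,c); move(e,d)

1. push(e,d)  →  {at(b,b), at(c,b), at(c,f), at(d,f), at(e,d), clear(c), clear(d), clear(e), linked(d), on(b), ready(c), ready(d), ready(e)}
2. push(c,c)  →  {at(b,b), at(c,b), at(c,c), at(c,f), at(d,f), at(e,d), clear(c), clear(d), clear(e), linked(d), on(b), ready(c), ready(d), ready(e)}
3. move(e,d)  →  {at(b,b), at(c,b), at(c,c), at(c,f), at(d,f), at(e,e), clear(c), clear(d), clear(e), linked(d), on(b), on(e), ready(c), ready(d), ready(e)}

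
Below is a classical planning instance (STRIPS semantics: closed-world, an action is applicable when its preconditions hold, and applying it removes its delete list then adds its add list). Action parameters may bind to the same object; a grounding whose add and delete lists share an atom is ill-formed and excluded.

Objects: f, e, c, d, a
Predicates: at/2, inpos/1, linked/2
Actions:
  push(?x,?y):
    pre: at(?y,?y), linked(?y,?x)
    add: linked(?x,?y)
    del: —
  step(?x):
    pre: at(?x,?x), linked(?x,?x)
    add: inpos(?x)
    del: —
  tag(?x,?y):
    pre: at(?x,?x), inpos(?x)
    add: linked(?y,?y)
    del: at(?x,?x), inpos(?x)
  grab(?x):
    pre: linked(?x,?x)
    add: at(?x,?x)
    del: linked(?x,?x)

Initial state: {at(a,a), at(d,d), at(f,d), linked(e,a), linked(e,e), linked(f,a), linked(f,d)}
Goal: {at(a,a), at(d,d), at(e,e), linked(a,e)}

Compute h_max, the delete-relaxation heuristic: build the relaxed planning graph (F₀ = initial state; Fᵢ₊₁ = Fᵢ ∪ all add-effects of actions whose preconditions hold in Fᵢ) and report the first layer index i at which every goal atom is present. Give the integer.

2

F0 = init (7 atoms)
F1 = F0 ∪ {at(e,e)}  (8 atoms)
F2 = F1 ∪ {inpos(e), linked(a,e)}  (10 atoms)
goal ⊆ F2  ⇒  h_max = 2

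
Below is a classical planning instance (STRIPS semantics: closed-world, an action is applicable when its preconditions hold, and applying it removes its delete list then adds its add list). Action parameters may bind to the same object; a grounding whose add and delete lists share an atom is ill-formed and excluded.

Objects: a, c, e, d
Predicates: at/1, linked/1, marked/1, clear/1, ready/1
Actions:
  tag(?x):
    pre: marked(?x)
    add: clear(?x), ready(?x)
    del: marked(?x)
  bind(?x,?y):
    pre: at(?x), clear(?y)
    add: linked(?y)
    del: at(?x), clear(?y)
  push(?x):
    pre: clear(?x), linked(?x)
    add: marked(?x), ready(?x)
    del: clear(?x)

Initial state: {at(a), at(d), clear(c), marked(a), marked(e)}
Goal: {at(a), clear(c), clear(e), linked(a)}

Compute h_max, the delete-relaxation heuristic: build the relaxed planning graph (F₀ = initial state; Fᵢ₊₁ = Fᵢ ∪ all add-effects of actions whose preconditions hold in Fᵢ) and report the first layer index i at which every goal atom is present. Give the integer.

2

F0 = init (5 atoms)
F1 = F0 ∪ {clear(a), clear(e), linked(c), ready(a), ready(e)}  (10 atoms)
F2 = F1 ∪ {linked(a), linked(e), marked(c), ready(c)}  (14 atoms)
goal ⊆ F2  ⇒  h_max = 2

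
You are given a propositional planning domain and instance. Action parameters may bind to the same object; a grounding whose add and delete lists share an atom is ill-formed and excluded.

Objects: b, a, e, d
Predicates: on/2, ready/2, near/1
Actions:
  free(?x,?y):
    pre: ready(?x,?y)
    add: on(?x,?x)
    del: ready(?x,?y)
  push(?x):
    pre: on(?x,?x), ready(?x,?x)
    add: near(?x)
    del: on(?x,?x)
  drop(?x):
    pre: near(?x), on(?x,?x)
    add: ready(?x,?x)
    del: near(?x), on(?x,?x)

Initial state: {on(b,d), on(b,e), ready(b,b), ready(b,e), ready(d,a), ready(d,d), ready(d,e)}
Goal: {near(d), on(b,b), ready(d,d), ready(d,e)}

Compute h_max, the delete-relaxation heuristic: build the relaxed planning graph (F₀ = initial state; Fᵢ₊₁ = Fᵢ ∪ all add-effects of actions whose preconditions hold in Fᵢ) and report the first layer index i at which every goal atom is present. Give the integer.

2

F0 = init (7 atoms)
F1 = F0 ∪ {on(b,b), on(d,d)}  (9 atoms)
F2 = F1 ∪ {near(b), near(d)}  (11 atoms)
goal ⊆ F2  ⇒  h_max = 2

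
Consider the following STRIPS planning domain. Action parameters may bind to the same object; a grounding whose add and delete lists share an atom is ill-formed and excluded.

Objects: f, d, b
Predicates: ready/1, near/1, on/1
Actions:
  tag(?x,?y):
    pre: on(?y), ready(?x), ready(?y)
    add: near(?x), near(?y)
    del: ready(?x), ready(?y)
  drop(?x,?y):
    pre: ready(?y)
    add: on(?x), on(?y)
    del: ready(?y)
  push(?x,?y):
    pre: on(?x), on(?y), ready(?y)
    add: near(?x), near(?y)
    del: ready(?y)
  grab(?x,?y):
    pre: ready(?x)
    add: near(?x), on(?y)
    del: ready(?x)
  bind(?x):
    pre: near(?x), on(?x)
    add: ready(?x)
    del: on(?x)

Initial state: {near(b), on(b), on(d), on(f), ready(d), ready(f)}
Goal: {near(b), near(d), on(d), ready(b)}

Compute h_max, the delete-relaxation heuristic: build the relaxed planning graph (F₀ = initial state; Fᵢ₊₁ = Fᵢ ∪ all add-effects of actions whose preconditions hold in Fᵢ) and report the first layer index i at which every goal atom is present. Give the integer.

F0 = init (6 atoms)
F1 = F0 ∪ {near(d), near(f), ready(b)}  (9 atoms)
goal ⊆ F1  ⇒  h_max = 1

1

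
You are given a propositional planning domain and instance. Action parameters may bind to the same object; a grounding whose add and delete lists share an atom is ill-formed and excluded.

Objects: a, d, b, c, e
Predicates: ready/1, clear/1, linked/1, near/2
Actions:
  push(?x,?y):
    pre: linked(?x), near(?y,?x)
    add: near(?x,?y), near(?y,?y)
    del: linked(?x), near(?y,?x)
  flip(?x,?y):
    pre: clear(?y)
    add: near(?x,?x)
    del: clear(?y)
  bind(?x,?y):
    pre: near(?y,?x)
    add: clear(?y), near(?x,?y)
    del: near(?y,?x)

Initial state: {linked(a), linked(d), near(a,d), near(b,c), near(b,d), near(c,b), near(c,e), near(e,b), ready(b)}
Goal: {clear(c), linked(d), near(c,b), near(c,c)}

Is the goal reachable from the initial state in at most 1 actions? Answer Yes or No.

No

1. bind(d,a)  →  {clear(a), linked(a), linked(d), near(b,c), near(b,d), near(c,b), near(c,e), near(d,a), near(e,b), ready(b)}
2. flip(c,a)  →  {linked(a), linked(d), near(b,c), near(b,d), near(c,b), near(c,c), near(c,e), near(d,a), near(e,b), ready(b)}
3. bind(e,c)  →  {clear(c), linked(a), linked(d), near(b,c), near(b,d), near(c,b), near(c,c), near(d,a), near(e,b), near(e,c), ready(b)}
optimal plan length = 3; 3 > 1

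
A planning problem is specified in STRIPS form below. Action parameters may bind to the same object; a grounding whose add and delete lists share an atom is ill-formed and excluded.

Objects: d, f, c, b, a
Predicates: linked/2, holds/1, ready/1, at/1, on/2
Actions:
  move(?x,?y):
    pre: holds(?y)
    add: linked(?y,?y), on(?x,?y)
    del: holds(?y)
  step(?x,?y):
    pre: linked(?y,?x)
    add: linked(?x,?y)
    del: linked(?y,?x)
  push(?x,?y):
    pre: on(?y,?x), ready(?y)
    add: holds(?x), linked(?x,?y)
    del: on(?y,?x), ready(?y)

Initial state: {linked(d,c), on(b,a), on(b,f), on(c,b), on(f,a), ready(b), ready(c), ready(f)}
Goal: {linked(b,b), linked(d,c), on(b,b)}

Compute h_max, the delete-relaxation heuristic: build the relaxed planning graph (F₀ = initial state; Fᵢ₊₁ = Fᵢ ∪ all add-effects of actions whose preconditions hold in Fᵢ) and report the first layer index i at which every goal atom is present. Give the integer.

2

F0 = init (8 atoms)
F1 = F0 ∪ {holds(a), holds(b), holds(f), linked(a,b), linked(a,f), linked(b,c), linked(c,d), linked(f,b)}  (16 atoms)
F2 = F1 ∪ {linked(a,a), linked(b,a), linked(b,b), linked(b,f), linked(c,b), linked(f,a), linked(f,f), on(a,a), on(a,b), on(a,f), on(b,b), on(c,a), on(c,f), on(d,a), on(d,b), on(d,f), on(f,b), on(f,f)}  (34 atoms)
goal ⊆ F2  ⇒  h_max = 2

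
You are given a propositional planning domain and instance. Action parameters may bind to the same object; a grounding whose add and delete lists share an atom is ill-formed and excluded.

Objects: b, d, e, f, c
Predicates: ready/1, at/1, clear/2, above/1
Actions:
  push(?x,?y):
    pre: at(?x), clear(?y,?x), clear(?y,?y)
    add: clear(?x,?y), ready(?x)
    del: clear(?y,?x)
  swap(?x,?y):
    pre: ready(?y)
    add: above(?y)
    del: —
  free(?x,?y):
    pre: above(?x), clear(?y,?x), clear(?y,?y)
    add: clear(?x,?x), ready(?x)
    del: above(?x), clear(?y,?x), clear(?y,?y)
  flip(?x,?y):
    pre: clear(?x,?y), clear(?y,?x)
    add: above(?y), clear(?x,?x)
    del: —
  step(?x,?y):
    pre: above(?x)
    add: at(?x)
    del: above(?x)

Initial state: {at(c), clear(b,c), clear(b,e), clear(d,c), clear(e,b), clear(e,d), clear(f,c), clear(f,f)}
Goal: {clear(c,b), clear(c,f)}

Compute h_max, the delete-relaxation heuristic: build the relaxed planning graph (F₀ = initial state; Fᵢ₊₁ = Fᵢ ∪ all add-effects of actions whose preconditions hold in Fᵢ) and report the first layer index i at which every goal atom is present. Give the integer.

2

F0 = init (8 atoms)
F1 = F0 ∪ {above(b), above(e), above(f), clear(b,b), clear(c,f), clear(e,e), ready(c)}  (15 atoms)
F2 = F1 ∪ {above(c), at(b), at(e), at(f), clear(c,b), clear(c,c), ready(b), ready(e)}  (23 atoms)
goal ⊆ F2  ⇒  h_max = 2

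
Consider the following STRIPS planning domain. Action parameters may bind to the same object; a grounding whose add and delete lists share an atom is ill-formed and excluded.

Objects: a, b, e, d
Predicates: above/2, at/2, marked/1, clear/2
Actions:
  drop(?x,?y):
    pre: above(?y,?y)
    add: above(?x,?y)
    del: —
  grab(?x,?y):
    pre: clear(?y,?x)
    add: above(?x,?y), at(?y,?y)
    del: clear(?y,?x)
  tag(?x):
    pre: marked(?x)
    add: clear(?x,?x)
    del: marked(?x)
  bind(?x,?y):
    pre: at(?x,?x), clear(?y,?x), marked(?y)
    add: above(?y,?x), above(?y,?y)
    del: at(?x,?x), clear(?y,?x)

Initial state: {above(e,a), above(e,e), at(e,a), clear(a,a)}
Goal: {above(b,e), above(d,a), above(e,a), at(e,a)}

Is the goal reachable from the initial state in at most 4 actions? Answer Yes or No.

Yes

1. drop(b,e)  →  {above(b,e), above(e,a), above(e,e), at(e,a), clear(a,a)}
2. grab(a,a)  →  {above(a,a), above(b,e), above(e,a), above(e,e), at(a,a), at(e,a)}
3. drop(d,a)  →  {above(a,a), above(b,e), above(d,a), above(e,a), above(e,e), at(a,a), at(e,a)}
optimal plan length = 3; 3 ≤ 4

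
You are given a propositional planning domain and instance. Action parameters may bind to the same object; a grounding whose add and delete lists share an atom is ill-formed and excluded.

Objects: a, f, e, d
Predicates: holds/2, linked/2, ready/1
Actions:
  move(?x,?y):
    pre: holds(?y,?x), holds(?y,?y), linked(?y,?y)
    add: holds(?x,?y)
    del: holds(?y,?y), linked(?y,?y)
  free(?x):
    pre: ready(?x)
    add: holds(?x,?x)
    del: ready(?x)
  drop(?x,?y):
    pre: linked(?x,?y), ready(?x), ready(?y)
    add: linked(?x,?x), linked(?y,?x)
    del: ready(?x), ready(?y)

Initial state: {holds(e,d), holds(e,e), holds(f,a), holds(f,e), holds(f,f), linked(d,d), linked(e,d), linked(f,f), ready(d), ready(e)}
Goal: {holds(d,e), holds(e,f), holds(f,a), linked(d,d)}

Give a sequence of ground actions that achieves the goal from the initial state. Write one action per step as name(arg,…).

1. move(e,f)  →  {holds(e,d), holds(e,e), holds(e,f), holds(f,a), holds(f,e), linked(d,d), linked(e,d), ready(d), ready(e)}
2. drop(e,d)  →  {holds(e,d), holds(e,e), holds(e,f), holds(f,a), holds(f,e), linked(d,d), linked(d,e), linked(e,d), linked(e,e)}
3. move(d,e)  →  {holds(d,e), holds(e,d), holds(e,f), holds(f,a), holds(f,e), linked(d,d), linked(d,e), linked(e,d)}

move(e,f); drop(e,d); move(d,e)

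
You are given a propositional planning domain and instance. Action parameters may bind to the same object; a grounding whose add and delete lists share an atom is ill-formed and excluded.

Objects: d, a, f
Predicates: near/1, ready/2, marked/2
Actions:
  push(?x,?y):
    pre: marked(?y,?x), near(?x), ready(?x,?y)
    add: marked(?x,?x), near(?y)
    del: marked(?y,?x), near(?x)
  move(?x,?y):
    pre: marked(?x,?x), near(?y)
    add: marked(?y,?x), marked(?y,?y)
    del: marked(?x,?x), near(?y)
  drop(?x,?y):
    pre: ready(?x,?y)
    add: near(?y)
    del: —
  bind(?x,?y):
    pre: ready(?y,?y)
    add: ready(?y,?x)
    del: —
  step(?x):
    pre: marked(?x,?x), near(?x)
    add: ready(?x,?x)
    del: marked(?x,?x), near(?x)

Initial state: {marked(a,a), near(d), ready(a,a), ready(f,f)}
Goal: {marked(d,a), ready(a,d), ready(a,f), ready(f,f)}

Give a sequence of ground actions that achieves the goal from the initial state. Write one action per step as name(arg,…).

move(a,d); bind(d,a); bind(f,a)

1. move(a,d)  →  {marked(d,a), marked(d,d), ready(a,a), ready(f,f)}
2. bind(d,a)  →  {marked(d,a), marked(d,d), ready(a,a), ready(a,d), ready(f,f)}
3. bind(f,a)  →  {marked(d,a), marked(d,d), ready(a,a), ready(a,d), ready(a,f), ready(f,f)}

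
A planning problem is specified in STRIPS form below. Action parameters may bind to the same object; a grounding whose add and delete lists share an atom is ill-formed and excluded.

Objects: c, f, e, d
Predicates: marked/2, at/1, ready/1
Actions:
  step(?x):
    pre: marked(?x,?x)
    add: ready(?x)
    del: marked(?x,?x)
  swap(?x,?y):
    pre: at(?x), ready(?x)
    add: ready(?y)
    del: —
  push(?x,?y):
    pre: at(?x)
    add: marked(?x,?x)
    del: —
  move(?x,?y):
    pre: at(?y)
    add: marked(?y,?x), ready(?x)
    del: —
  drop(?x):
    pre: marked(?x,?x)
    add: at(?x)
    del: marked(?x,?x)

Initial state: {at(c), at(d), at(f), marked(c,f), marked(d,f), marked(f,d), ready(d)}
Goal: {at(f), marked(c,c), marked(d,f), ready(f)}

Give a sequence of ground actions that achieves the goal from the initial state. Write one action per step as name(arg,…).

1. swap(d,f)  →  {at(c), at(d), at(f), marked(c,f), marked(d,f), marked(f,d), ready(d), ready(f)}
2. push(c,c)  →  {at(c), at(d), at(f), marked(c,c), marked(c,f), marked(d,f), marked(f,d), ready(d), ready(f)}

swap(d,f); push(c,c)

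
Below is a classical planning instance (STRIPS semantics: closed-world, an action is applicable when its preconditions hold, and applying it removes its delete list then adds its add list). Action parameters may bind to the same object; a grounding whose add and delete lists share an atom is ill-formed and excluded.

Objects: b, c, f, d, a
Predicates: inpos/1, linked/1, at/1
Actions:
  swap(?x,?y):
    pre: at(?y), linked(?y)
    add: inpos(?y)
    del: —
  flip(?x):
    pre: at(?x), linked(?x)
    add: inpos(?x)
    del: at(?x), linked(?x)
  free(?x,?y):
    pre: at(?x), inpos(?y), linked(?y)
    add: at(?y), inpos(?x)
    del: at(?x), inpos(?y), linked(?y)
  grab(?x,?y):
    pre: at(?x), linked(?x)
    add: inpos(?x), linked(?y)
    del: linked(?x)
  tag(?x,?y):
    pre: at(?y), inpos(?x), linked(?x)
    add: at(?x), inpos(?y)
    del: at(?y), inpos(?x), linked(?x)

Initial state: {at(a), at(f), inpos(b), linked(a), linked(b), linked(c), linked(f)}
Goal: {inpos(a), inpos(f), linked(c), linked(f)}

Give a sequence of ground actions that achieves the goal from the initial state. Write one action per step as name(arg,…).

1. swap(b,f)  →  {at(a), at(f), inpos(b), inpos(f), linked(a), linked(b), linked(c), linked(f)}
2. swap(b,a)  →  {at(a), at(f), inpos(a), inpos(b), inpos(f), linked(a), linked(b), linked(c), linked(f)}

swap(b,f); swap(b,a)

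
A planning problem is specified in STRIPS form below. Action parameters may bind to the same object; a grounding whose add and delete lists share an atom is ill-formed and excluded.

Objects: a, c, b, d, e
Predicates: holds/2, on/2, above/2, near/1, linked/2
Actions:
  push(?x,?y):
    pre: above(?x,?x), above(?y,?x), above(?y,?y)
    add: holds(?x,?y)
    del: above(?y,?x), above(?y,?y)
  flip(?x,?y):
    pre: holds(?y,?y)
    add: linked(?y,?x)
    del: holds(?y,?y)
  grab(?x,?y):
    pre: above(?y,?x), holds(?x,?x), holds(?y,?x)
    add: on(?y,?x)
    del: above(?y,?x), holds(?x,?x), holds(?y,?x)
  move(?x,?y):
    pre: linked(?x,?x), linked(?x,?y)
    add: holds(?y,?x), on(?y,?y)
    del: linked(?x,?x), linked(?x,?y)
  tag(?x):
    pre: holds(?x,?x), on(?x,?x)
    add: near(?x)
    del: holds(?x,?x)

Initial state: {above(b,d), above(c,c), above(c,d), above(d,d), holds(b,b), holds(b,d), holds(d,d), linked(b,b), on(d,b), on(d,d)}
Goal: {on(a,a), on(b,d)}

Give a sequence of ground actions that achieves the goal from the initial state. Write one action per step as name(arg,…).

1. flip(a,b)  →  {above(b,d), above(c,c), above(c,d), above(d,d), holds(b,d), holds(d,d), linked(b,a), linked(b,b), on(d,b), on(d,d)}
2. grab(d,b)  →  {above(c,c), above(c,d), above(d,d), linked(b,a), linked(b,b), on(b,d), on(d,b), on(d,d)}
3. move(b,a)  →  {above(c,c), above(c,d), above(d,d), holds(a,b), on(a,a), on(b,d), on(d,b), on(d,d)}

flip(a,b); grab(d,b); move(b,a)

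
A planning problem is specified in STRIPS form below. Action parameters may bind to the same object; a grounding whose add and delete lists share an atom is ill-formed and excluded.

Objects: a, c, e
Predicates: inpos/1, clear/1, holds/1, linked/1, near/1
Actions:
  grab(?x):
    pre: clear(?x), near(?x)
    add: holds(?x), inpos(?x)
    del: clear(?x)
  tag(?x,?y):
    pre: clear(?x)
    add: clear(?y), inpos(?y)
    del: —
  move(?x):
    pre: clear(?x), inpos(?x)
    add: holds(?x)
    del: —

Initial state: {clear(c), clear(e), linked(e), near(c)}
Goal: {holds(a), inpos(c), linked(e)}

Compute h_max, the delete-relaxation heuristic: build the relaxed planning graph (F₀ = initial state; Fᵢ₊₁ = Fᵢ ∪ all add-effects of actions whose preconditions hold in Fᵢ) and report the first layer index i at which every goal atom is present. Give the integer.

2

F0 = init (4 atoms)
F1 = F0 ∪ {clear(a), holds(c), inpos(a), inpos(c), inpos(e)}  (9 atoms)
F2 = F1 ∪ {holds(a), holds(e)}  (11 atoms)
goal ⊆ F2  ⇒  h_max = 2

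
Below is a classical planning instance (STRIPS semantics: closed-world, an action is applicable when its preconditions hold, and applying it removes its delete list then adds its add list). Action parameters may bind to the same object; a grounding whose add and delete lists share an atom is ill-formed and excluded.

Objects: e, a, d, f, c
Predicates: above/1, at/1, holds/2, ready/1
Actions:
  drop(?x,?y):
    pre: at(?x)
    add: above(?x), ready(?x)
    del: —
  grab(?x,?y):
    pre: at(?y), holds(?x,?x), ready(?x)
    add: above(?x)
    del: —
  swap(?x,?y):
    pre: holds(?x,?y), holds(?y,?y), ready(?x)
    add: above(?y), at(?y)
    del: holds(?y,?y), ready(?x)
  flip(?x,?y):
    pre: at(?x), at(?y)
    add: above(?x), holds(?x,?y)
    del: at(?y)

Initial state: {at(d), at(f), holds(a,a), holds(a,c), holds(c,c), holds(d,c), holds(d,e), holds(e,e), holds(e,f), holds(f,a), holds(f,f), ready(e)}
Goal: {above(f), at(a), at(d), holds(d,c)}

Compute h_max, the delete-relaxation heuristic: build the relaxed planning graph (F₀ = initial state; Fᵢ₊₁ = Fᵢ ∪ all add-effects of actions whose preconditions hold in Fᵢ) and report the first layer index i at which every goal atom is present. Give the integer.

2

F0 = init (12 atoms)
F1 = F0 ∪ {above(d), above(e), above(f), at(e), holds(d,d), holds(d,f), holds(f,d), ready(d), ready(f)}  (21 atoms)
F2 = F1 ∪ {above(a), above(c), at(a), at(c), holds(e,d), holds(f,e)}  (27 atoms)
goal ⊆ F2  ⇒  h_max = 2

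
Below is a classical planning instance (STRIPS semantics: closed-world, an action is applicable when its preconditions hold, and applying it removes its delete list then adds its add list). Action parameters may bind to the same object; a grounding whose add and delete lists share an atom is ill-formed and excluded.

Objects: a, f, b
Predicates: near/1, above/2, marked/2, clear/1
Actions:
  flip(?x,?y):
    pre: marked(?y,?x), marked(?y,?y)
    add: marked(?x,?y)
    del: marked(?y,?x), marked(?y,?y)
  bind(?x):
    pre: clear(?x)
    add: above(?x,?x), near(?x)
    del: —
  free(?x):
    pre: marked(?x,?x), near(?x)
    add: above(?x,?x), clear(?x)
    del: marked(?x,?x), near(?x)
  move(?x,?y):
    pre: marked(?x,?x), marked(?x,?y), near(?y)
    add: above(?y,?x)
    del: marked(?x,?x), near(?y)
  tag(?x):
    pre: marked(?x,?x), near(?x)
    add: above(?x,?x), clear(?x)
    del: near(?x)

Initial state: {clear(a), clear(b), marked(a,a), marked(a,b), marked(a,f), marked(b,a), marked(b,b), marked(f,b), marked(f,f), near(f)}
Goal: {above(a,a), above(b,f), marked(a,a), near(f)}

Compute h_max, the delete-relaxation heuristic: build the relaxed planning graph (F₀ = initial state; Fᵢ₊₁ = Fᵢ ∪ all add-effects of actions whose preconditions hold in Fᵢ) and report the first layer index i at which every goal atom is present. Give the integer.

2

F0 = init (10 atoms)
F1 = F0 ∪ {above(a,a), above(b,b), above(f,a), above(f,f), clear(f), marked(b,f), marked(f,a), near(a), near(b)}  (19 atoms)
F2 = F1 ∪ {above(a,b), above(a,f), above(b,a), above(b,f), above(f,b)}  (24 atoms)
goal ⊆ F2  ⇒  h_max = 2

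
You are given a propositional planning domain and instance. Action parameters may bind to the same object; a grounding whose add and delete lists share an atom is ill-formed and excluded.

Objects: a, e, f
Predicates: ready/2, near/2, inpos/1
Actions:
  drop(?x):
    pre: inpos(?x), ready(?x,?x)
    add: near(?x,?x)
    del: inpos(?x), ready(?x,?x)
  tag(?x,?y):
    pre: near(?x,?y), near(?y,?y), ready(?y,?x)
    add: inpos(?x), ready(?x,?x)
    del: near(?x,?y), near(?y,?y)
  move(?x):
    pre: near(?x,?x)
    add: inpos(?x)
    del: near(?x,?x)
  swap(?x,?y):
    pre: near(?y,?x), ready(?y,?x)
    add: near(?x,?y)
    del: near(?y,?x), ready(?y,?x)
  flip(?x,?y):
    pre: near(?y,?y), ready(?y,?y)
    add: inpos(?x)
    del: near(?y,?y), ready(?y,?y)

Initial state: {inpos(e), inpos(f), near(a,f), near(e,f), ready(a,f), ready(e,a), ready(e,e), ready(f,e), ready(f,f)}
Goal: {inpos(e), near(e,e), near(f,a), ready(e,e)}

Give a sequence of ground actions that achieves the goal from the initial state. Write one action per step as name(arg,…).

1. drop(e)  →  {inpos(f), near(a,f), near(e,e), near(e,f), ready(a,f), ready(e,a), ready(f,e), ready(f,f)}
2. drop(f)  →  {near(a,f), near(e,e), near(e,f), near(f,f), ready(a,f), ready(e,a), ready(f,e)}
3. tag(e,f)  →  {inpos(e), near(a,f), near(e,e), ready(a,f), ready(e,a), ready(e,e), ready(f,e)}
4. swap(f,a)  →  {inpos(e), near(e,e), near(f,a), ready(e,a), ready(e,e), ready(f,e)}

drop(e); drop(f); tag(e,f); swap(f,a)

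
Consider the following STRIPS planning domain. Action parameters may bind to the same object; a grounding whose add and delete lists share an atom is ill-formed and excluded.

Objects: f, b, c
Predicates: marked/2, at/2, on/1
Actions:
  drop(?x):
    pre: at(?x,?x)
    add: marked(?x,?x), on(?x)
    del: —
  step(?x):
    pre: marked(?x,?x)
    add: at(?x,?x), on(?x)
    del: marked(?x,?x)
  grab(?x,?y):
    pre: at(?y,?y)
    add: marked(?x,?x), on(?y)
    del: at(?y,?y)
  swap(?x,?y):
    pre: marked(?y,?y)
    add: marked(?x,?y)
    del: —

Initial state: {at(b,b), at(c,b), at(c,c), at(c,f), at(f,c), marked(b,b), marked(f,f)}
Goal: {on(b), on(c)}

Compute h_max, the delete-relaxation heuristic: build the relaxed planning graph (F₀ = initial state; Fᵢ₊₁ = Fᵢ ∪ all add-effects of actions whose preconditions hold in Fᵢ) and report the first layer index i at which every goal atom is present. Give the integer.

1

F0 = init (7 atoms)
F1 = F0 ∪ {at(f,f), marked(b,f), marked(c,b), marked(c,c), marked(c,f), marked(f,b), on(b), on(c), on(f)}  (16 atoms)
goal ⊆ F1  ⇒  h_max = 1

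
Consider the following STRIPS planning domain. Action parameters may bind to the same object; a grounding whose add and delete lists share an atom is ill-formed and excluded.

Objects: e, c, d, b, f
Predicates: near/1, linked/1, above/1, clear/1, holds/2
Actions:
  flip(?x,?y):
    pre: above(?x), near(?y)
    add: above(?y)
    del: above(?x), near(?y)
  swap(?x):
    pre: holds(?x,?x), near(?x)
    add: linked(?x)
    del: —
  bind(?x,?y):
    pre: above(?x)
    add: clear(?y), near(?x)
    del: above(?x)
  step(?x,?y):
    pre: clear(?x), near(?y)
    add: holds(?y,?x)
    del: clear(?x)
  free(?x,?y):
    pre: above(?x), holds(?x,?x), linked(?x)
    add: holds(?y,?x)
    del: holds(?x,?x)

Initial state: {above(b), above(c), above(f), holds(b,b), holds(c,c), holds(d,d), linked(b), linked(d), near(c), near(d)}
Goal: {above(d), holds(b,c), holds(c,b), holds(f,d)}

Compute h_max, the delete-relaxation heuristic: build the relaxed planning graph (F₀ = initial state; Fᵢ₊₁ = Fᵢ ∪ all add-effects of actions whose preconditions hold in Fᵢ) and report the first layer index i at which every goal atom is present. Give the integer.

F0 = init (10 atoms)
F1 = F0 ∪ {above(d), clear(b), clear(c), clear(d), clear(e), clear(f), holds(c,b), holds(d,b), holds(e,b), holds(f,b), linked(c), near(b), near(f)}  (23 atoms)
F2 = F1 ∪ {holds(b,c), holds(b,d), holds(b,e), holds(b,f), holds(c,d), holds(c,e), holds(c,f), holds(d,c), holds(d,e), holds(d,f), holds(e,c), holds(e,d), holds(f,c), holds(f,d), holds(f,e), holds(f,f)}  (39 atoms)
goal ⊆ F2  ⇒  h_max = 2

2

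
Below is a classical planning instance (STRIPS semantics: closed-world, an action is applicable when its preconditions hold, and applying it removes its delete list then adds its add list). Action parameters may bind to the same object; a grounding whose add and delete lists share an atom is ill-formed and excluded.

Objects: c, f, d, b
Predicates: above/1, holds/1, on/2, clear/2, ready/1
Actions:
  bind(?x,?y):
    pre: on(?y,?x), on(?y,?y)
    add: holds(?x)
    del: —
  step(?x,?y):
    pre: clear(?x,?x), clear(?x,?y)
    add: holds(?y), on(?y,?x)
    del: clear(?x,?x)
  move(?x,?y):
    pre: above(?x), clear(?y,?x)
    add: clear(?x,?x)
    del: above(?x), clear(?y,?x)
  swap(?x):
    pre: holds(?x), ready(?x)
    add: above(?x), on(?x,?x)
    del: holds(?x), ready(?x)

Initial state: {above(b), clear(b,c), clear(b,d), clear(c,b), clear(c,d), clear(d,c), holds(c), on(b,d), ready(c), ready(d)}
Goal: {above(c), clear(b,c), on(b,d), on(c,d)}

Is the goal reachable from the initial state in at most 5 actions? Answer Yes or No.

1. move(b,c)  →  {clear(b,b), clear(b,c), clear(b,d), clear(c,d), clear(d,c), holds(c), on(b,d), ready(c), ready(d)}
2. step(b,d)  →  {clear(b,c), clear(b,d), clear(c,d), clear(d,c), holds(c), holds(d), on(b,d), on(d,b), ready(c), ready(d)}
3. swap(c)  →  {above(c), clear(b,c), clear(b,d), clear(c,d), clear(d,c), holds(d), on(b,d), on(c,c), on(d,b), ready(d)}
4. swap(d)  →  {above(c), above(d), clear(b,c), clear(b,d), clear(c,d), clear(d,c), on(b,d), on(c,c), on(d,b), on(d,d)}
5. move(d,c)  →  {above(c), clear(b,c), clear(b,d), clear(d,c), clear(d,d), on(b,d), on(c,c), on(d,b), on(d,d)}
6. step(d,c)  →  {above(c), clear(b,c), clear(b,d), clear(d,c), holds(c), on(b,d), on(c,c), on(c,d), on(d,b), on(d,d)}
optimal plan length = 6; 6 > 5

No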